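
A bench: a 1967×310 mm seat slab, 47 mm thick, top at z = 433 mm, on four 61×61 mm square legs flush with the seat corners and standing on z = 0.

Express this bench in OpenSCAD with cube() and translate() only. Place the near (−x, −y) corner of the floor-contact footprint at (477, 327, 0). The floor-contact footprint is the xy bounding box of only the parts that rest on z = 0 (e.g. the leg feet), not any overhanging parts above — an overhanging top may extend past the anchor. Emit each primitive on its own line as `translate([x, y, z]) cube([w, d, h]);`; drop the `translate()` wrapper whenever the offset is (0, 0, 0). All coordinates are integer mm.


translate([477, 327, 386]) cube([1967, 310, 47]);
translate([477, 327, 0]) cube([61, 61, 386]);
translate([477, 576, 0]) cube([61, 61, 386]);
translate([2383, 327, 0]) cube([61, 61, 386]);
translate([2383, 576, 0]) cube([61, 61, 386]);


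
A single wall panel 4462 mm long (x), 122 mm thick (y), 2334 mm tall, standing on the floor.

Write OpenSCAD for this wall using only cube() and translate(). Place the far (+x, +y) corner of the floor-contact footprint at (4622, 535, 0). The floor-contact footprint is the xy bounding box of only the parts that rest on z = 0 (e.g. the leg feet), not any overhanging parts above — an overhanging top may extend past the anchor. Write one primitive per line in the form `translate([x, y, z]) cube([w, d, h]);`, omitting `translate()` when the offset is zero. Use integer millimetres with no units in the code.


translate([160, 413, 0]) cube([4462, 122, 2334]);


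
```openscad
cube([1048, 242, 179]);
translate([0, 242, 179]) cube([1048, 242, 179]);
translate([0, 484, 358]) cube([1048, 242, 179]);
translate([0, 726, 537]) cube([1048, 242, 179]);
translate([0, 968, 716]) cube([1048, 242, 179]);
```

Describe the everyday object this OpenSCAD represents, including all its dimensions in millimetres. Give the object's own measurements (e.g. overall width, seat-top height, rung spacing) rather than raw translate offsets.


A straight staircase of 5 solid steps. Each step is 1048 mm wide (x), 242 mm deep (y, the going) and 179 mm tall (the rise). The first step rests on the floor; each subsequent step sits one going further in +y and one rise higher in +z, directly behind and above the previous step with no overlap.


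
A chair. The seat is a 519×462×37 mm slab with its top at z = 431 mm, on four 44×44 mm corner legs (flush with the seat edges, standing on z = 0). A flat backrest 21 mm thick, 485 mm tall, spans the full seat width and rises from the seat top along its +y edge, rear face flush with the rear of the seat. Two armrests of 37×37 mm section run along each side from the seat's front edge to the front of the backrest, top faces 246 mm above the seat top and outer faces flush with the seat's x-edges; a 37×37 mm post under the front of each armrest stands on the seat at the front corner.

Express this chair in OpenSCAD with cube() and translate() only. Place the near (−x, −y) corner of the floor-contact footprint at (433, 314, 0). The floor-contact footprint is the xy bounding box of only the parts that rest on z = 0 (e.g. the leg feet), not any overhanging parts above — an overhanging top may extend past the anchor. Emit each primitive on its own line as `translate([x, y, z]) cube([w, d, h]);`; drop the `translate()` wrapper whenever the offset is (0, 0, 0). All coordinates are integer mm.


translate([433, 314, 394]) cube([519, 462, 37]);
translate([433, 314, 0]) cube([44, 44, 394]);
translate([908, 314, 0]) cube([44, 44, 394]);
translate([433, 732, 0]) cube([44, 44, 394]);
translate([908, 732, 0]) cube([44, 44, 394]);
translate([433, 755, 431]) cube([519, 21, 485]);
translate([433, 314, 640]) cube([37, 441, 37]);
translate([915, 314, 640]) cube([37, 441, 37]);
translate([433, 314, 431]) cube([37, 37, 209]);
translate([915, 314, 431]) cube([37, 37, 209]);


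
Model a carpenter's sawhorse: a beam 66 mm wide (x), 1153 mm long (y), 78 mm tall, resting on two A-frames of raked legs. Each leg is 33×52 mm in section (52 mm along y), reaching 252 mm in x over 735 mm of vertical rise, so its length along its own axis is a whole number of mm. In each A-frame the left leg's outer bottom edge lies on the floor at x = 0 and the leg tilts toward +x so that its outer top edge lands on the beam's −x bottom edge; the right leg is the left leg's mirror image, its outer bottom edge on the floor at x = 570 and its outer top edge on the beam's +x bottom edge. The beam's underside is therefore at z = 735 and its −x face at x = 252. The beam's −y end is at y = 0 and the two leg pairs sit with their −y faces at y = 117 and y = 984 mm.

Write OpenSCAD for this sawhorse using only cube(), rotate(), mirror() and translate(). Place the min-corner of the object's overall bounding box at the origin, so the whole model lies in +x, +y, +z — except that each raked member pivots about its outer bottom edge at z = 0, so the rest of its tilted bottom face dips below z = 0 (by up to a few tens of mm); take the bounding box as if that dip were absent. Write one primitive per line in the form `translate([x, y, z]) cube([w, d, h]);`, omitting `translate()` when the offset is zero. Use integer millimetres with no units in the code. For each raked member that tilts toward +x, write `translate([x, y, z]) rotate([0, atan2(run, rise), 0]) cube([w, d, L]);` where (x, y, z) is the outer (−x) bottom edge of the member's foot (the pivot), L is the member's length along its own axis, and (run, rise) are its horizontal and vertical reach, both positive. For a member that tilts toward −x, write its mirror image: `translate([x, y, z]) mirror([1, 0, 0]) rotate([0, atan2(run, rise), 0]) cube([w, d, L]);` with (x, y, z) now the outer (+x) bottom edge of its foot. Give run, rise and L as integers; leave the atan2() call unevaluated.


// leg length = √(252² + 735²) = 777
// right-leg outer foot x = 2·252 + 66 = 570
// beam min-corner = (252, 0, 735)
translate([252, 0, 735]) cube([66, 1153, 78]);
translate([0, 117, 0]) rotate([0, atan2(252, 735), 0]) cube([33, 52, 777]);
translate([570, 117, 0]) mirror([1, 0, 0]) rotate([0, atan2(252, 735), 0]) cube([33, 52, 777]);
translate([0, 984, 0]) rotate([0, atan2(252, 735), 0]) cube([33, 52, 777]);
translate([570, 984, 0]) mirror([1, 0, 0]) rotate([0, atan2(252, 735), 0]) cube([33, 52, 777]);


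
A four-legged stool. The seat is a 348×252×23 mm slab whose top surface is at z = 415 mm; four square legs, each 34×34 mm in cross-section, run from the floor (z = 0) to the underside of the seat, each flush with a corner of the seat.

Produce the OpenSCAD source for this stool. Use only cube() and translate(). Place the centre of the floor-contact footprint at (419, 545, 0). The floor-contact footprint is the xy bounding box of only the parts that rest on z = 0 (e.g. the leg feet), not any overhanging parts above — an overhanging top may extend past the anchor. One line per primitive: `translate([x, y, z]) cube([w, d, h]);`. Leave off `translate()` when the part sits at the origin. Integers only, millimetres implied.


translate([245, 419, 392]) cube([348, 252, 23]);
translate([245, 419, 0]) cube([34, 34, 392]);
translate([559, 419, 0]) cube([34, 34, 392]);
translate([245, 637, 0]) cube([34, 34, 392]);
translate([559, 637, 0]) cube([34, 34, 392]);


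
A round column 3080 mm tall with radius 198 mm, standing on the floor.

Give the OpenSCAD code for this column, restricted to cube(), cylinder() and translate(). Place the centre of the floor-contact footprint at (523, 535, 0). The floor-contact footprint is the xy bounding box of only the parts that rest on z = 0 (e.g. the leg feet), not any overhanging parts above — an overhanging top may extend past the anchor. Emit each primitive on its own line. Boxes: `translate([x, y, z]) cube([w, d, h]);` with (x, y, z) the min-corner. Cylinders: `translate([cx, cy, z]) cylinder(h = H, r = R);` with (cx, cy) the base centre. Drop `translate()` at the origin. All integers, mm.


translate([523, 535, 0]) cylinder(h = 3080, r = 198);


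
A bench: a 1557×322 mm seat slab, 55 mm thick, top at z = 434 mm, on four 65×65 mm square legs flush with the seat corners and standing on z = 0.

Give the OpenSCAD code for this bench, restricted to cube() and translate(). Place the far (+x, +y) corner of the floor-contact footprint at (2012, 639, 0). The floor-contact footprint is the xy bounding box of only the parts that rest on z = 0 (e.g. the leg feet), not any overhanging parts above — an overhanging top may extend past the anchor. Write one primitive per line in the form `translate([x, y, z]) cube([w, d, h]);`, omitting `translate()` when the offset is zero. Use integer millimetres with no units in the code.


translate([455, 317, 379]) cube([1557, 322, 55]);
translate([455, 317, 0]) cube([65, 65, 379]);
translate([455, 574, 0]) cube([65, 65, 379]);
translate([1947, 317, 0]) cube([65, 65, 379]);
translate([1947, 574, 0]) cube([65, 65, 379]);


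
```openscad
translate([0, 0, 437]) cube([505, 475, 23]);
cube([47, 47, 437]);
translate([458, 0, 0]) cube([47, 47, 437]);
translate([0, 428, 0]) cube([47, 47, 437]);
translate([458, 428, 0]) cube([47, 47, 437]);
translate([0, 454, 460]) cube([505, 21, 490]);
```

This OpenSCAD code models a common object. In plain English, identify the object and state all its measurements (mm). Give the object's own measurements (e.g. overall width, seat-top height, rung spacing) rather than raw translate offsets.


A chair. The seat is a 505×475×23 mm slab with its top at z = 460 mm, on four 47×47 mm corner legs (flush with the seat edges, standing on z = 0). A flat backrest 21 mm thick, 490 mm tall, spans the full seat width and rises from the seat top along its +y edge, rear face flush with the rear of the seat.


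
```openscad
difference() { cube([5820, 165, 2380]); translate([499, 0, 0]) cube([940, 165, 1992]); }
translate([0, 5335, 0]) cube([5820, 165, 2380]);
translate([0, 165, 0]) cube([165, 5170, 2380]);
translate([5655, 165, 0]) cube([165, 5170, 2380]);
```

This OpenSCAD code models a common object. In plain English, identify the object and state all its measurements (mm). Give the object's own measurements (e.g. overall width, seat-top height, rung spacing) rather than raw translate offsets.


A single room: four walls, each 2380 mm tall and 165 mm thick, enclosing an outside footprint 5820×5500 mm (x × y), no floor or roof. The front and back walls (−y and +y sides) run the full x-width; the side walls fit between their inner faces. A door opening 940 mm wide and 1992 mm tall is cut through the front wall from the floor up, its −x edge 499 mm from the wall's −x end.


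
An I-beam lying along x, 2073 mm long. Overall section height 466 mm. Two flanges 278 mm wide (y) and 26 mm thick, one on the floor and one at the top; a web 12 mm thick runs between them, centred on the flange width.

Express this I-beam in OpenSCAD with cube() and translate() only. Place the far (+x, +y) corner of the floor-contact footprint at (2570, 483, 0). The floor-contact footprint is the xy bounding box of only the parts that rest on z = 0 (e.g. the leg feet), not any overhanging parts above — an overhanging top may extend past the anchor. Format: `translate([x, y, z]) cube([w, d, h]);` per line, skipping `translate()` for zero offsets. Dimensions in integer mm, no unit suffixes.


translate([497, 205, 0]) cube([2073, 278, 26]);
translate([497, 338, 26]) cube([2073, 12, 414]);
translate([497, 205, 440]) cube([2073, 278, 26]);


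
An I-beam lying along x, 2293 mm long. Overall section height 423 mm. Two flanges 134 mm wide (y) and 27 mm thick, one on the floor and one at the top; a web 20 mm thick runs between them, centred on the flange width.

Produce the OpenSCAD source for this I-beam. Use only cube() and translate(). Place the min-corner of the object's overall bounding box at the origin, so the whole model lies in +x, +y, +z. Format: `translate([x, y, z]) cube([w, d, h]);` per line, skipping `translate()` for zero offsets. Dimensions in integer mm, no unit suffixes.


cube([2293, 134, 27]);
translate([0, 57, 27]) cube([2293, 20, 369]);
translate([0, 0, 396]) cube([2293, 134, 27]);


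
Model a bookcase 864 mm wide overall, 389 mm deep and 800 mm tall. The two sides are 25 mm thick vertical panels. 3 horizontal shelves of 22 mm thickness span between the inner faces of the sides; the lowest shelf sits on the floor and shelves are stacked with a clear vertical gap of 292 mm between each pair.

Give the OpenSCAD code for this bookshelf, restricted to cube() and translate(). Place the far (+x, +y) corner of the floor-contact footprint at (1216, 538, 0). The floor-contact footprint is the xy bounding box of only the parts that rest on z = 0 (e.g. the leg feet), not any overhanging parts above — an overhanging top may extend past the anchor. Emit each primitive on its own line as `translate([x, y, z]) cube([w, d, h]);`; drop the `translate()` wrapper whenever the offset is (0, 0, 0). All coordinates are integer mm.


translate([352, 149, 0]) cube([25, 389, 800]);
translate([1191, 149, 0]) cube([25, 389, 800]);
translate([377, 149, 0]) cube([814, 389, 22]);
translate([377, 149, 314]) cube([814, 389, 22]);
translate([377, 149, 628]) cube([814, 389, 22]);


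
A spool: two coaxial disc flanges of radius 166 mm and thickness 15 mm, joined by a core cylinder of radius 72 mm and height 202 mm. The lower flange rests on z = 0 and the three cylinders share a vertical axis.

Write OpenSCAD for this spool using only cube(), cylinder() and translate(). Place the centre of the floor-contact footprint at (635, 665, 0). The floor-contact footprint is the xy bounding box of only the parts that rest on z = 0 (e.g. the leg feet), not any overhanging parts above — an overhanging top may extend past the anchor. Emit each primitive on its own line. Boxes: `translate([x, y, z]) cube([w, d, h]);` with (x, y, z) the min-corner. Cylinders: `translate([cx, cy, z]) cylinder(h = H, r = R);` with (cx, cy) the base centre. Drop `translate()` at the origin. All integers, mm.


translate([635, 665, 0]) cylinder(h = 15, r = 166);
translate([635, 665, 15]) cylinder(h = 202, r = 72);
translate([635, 665, 217]) cylinder(h = 15, r = 166);


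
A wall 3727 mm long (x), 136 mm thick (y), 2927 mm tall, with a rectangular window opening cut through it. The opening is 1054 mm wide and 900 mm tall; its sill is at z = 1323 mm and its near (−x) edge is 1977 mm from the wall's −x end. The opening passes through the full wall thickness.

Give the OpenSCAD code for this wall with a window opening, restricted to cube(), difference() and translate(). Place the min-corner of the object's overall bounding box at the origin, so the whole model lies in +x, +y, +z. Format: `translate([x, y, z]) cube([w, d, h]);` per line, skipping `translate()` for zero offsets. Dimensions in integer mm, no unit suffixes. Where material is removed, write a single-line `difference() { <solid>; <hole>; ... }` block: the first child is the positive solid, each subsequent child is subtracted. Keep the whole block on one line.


difference() { cube([3727, 136, 2927]); translate([1977, 0, 1323]) cube([1054, 136, 900]); }


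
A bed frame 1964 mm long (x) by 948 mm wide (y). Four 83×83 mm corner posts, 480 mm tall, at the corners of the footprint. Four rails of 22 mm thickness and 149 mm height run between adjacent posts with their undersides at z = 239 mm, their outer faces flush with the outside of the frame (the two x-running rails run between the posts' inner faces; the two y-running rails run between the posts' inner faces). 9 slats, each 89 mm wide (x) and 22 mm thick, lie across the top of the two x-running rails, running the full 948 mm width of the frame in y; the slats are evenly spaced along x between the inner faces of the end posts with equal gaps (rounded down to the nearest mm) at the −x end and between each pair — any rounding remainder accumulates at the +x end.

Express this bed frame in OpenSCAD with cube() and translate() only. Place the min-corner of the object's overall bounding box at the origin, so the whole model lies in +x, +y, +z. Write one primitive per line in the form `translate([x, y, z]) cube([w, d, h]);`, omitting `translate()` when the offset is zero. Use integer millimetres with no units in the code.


cube([83, 83, 480]);
translate([0, 865, 0]) cube([83, 83, 480]);
translate([1881, 0, 0]) cube([83, 83, 480]);
translate([1881, 865, 0]) cube([83, 83, 480]);
translate([83, 0, 239]) cube([1798, 22, 149]);
translate([83, 926, 239]) cube([1798, 22, 149]);
translate([0, 83, 239]) cube([22, 782, 149]);
translate([1942, 83, 239]) cube([22, 782, 149]);
translate([182, 0, 388]) cube([89, 948, 22]);
translate([370, 0, 388]) cube([89, 948, 22]);
translate([558, 0, 388]) cube([89, 948, 22]);
translate([746, 0, 388]) cube([89, 948, 22]);
translate([934, 0, 388]) cube([89, 948, 22]);
translate([1122, 0, 388]) cube([89, 948, 22]);
translate([1310, 0, 388]) cube([89, 948, 22]);
translate([1498, 0, 388]) cube([89, 948, 22]);
translate([1686, 0, 388]) cube([89, 948, 22]);


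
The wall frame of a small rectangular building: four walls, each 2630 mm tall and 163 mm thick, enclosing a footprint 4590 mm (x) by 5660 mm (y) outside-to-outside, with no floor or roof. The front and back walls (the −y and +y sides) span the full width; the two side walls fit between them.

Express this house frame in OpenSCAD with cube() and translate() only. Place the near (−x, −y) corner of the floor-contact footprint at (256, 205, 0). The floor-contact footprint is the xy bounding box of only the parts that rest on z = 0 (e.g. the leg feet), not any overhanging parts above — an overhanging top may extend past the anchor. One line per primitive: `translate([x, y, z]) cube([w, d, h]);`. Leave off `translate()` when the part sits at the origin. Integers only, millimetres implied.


translate([256, 205, 0]) cube([4590, 163, 2630]);
translate([256, 5702, 0]) cube([4590, 163, 2630]);
translate([256, 368, 0]) cube([163, 5334, 2630]);
translate([4683, 368, 0]) cube([163, 5334, 2630]);


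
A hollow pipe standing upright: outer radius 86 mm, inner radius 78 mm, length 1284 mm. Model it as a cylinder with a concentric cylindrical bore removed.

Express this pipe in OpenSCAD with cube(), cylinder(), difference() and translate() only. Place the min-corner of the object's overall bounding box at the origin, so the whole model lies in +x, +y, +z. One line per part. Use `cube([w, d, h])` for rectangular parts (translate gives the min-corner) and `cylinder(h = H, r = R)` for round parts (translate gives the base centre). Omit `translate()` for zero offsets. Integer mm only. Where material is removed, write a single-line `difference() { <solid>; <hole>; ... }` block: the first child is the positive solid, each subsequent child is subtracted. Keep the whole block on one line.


difference() { translate([86, 86, 0]) cylinder(h = 1284, r = 86); translate([86, 86, 0]) cylinder(h = 1284, r = 78); }


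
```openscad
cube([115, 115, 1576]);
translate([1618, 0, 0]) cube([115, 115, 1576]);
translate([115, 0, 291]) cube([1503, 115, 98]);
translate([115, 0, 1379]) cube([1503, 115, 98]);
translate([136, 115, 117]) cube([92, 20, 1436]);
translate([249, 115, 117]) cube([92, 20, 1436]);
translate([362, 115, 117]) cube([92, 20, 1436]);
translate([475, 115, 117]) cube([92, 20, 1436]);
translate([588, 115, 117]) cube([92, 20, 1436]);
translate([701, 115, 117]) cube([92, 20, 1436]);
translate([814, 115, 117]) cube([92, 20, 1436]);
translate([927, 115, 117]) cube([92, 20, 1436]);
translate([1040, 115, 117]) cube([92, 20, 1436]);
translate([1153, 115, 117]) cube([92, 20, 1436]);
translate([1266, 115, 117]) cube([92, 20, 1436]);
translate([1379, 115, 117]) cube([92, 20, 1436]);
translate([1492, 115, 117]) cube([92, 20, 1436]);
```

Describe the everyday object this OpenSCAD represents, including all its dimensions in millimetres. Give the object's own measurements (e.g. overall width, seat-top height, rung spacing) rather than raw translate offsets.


A fence section. Two 115×115 mm posts, 1576 mm tall, stand on the floor with a clear span of 1503 mm between their inner faces. Two horizontal rails of 115×98 mm section span the gap between the posts with their undersides at z = 291 mm and z = 1379 mm, flush with the posts' −y face. 13 pickets, each 92 mm wide, 20 mm thick and 1436 mm tall, are fixed to the +y face of the rails with their bottoms at z = 117 mm, spaced across the span with a 21 mm gap after the −x post and between neighbouring pickets, with 34 mm left before the +x post.


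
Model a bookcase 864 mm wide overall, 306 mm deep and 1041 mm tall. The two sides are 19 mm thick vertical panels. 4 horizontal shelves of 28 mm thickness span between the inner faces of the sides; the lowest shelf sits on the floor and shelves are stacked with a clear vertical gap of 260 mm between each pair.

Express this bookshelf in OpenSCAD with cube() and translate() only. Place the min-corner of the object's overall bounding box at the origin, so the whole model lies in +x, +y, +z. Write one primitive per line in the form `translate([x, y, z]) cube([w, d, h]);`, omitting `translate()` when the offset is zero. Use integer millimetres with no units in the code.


cube([19, 306, 1041]);
translate([845, 0, 0]) cube([19, 306, 1041]);
translate([19, 0, 0]) cube([826, 306, 28]);
translate([19, 0, 288]) cube([826, 306, 28]);
translate([19, 0, 576]) cube([826, 306, 28]);
translate([19, 0, 864]) cube([826, 306, 28]);


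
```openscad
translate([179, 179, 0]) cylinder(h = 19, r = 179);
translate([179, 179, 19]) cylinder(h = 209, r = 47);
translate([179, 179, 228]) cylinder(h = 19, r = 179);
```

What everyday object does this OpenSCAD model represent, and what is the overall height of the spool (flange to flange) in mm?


A spool. The overall height is 247 mm.

Three coaxial cylinders, large–small–large — a spool. Two 19 mm flanges and a 209 mm core give 19 + 209 + 19 = 247 mm.


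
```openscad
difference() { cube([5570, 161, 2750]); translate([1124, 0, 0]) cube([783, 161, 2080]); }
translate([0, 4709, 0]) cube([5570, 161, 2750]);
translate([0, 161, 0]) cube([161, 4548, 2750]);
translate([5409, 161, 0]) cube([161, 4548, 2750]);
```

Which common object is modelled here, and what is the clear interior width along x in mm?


A single room. The interior width is 5248 mm.

Four walls enclosing a rectangle with a door in the front wall — a room. Outside width 5570 minus two 161 mm walls gives 5248 mm.


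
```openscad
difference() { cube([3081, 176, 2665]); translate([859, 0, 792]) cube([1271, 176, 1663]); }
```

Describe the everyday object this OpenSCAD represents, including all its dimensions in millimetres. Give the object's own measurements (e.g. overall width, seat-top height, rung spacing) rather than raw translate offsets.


A wall 3081 mm long (x), 176 mm thick (y), 2665 mm tall, with a rectangular window opening cut through it. The opening is 1271 mm wide and 1663 mm tall; its sill is at z = 792 mm and its near (−x) edge is 859 mm from the wall's −x end. The opening passes through the full wall thickness.


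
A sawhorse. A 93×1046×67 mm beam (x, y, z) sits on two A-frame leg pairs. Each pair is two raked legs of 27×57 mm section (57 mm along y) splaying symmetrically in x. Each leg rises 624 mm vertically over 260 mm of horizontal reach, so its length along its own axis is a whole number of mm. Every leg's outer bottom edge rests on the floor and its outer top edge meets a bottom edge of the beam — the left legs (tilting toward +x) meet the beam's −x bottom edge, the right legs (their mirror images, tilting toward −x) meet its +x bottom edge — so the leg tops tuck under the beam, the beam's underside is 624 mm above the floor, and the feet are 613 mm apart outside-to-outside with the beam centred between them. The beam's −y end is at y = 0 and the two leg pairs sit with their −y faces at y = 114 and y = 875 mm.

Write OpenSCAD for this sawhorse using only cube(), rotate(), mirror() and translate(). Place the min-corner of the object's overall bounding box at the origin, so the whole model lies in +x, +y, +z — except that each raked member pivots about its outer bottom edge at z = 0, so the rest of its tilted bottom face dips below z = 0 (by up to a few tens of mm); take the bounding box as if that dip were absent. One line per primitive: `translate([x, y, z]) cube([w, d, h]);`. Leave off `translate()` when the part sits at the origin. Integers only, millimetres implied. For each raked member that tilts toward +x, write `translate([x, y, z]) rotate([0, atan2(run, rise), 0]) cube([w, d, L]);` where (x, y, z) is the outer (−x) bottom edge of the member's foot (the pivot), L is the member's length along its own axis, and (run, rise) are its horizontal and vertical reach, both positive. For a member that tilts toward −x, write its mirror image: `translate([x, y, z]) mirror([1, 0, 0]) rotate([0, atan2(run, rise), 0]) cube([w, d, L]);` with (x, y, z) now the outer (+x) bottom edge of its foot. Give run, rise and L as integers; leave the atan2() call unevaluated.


translate([260, 0, 624]) cube([93, 1046, 67]);
translate([0, 114, 0]) rotate([0, atan2(260, 624), 0]) cube([27, 57, 676]);
translate([613, 114, 0]) mirror([1, 0, 0]) rotate([0, atan2(260, 624), 0]) cube([27, 57, 676]);
translate([0, 875, 0]) rotate([0, atan2(260, 624), 0]) cube([27, 57, 676]);
translate([613, 875, 0]) mirror([1, 0, 0]) rotate([0, atan2(260, 624), 0]) cube([27, 57, 676]);


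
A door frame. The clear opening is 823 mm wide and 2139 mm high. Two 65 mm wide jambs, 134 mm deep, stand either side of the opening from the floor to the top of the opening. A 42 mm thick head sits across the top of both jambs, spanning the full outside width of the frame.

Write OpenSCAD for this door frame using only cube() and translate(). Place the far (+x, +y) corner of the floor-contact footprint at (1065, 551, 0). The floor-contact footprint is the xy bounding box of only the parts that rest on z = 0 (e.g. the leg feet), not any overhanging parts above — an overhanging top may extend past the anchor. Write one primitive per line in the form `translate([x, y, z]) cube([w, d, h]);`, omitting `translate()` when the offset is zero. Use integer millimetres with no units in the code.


translate([112, 417, 0]) cube([65, 134, 2139]);
translate([1000, 417, 0]) cube([65, 134, 2139]);
translate([112, 417, 2139]) cube([953, 134, 42]);


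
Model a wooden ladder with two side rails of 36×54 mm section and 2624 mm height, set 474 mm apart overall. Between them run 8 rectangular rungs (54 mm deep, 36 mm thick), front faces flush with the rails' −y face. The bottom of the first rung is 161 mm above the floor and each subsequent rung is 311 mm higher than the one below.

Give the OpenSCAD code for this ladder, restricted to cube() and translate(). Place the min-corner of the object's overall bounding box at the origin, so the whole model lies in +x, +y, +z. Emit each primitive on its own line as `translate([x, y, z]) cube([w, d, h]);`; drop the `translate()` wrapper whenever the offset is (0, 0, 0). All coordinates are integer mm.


cube([36, 54, 2624]);
translate([438, 0, 0]) cube([36, 54, 2624]);
translate([36, 0, 161]) cube([402, 54, 36]);
translate([36, 0, 472]) cube([402, 54, 36]);
translate([36, 0, 783]) cube([402, 54, 36]);
translate([36, 0, 1094]) cube([402, 54, 36]);
translate([36, 0, 1405]) cube([402, 54, 36]);
translate([36, 0, 1716]) cube([402, 54, 36]);
translate([36, 0, 2027]) cube([402, 54, 36]);
translate([36, 0, 2338]) cube([402, 54, 36]);


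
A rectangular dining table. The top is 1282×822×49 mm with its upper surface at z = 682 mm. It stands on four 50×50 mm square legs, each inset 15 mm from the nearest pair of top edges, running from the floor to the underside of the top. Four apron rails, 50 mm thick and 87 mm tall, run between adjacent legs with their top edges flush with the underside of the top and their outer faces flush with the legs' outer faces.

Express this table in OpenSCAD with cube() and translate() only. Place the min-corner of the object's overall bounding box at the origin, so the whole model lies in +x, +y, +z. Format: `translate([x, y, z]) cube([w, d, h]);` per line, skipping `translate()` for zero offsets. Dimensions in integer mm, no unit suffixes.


translate([0, 0, 633]) cube([1282, 822, 49]);
translate([15, 15, 0]) cube([50, 50, 633]);
translate([1217, 15, 0]) cube([50, 50, 633]);
translate([15, 757, 0]) cube([50, 50, 633]);
translate([1217, 757, 0]) cube([50, 50, 633]);
translate([65, 15, 546]) cube([1152, 50, 87]);
translate([65, 757, 546]) cube([1152, 50, 87]);
translate([15, 65, 546]) cube([50, 692, 87]);
translate([1217, 65, 546]) cube([50, 692, 87]);


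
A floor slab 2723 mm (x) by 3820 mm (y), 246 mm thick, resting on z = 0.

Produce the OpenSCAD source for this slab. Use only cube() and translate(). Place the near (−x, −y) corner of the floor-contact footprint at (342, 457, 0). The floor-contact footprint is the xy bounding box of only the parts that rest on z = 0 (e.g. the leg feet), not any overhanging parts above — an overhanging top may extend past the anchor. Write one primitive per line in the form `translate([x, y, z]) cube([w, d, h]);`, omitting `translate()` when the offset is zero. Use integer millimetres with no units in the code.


translate([342, 457, 0]) cube([2723, 3820, 246]);


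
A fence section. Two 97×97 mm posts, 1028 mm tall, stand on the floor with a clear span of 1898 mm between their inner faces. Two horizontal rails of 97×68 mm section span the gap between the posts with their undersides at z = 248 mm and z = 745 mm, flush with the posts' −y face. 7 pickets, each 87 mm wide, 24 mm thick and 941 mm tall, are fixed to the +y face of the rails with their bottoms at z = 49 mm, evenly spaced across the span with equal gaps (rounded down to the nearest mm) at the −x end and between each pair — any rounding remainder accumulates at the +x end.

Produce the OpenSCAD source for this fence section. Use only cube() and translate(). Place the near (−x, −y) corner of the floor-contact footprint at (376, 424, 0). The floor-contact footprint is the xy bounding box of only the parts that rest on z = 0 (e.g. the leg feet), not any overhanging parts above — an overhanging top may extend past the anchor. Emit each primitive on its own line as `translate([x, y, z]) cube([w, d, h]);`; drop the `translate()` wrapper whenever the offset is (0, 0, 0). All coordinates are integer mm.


translate([376, 424, 0]) cube([97, 97, 1028]);
translate([2371, 424, 0]) cube([97, 97, 1028]);
translate([473, 424, 248]) cube([1898, 97, 68]);
translate([473, 424, 745]) cube([1898, 97, 68]);
translate([634, 521, 49]) cube([87, 24, 941]);
translate([882, 521, 49]) cube([87, 24, 941]);
translate([1130, 521, 49]) cube([87, 24, 941]);
translate([1378, 521, 49]) cube([87, 24, 941]);
translate([1626, 521, 49]) cube([87, 24, 941]);
translate([1874, 521, 49]) cube([87, 24, 941]);
translate([2122, 521, 49]) cube([87, 24, 941]);


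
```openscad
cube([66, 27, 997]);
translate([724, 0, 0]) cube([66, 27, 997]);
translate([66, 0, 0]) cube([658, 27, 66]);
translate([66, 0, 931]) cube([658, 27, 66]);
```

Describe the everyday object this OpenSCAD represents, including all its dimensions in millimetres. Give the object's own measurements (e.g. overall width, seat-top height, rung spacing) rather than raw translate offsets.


A rectangular picture frame lying in the x–z plane (depth along y). The opening is 658 mm wide (x) by 865 mm tall (z), surrounded by a border 66 mm wide on all four sides. The frame is 27 mm deep and is made of two full-height vertical stiles with two horizontal rails fitted between them.


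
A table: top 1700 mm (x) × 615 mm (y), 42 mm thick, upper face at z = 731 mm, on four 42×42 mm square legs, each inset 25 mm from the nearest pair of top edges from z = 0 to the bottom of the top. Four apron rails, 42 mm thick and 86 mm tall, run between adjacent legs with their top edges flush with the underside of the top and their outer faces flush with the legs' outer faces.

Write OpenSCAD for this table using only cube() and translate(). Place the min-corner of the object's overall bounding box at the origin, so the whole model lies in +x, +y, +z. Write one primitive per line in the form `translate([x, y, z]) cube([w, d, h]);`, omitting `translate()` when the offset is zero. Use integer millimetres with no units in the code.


translate([0, 0, 689]) cube([1700, 615, 42]);
translate([25, 25, 0]) cube([42, 42, 689]);
translate([1633, 25, 0]) cube([42, 42, 689]);
translate([25, 548, 0]) cube([42, 42, 689]);
translate([1633, 548, 0]) cube([42, 42, 689]);
translate([67, 25, 603]) cube([1566, 42, 86]);
translate([67, 548, 603]) cube([1566, 42, 86]);
translate([25, 67, 603]) cube([42, 481, 86]);
translate([1633, 67, 603]) cube([42, 481, 86]);


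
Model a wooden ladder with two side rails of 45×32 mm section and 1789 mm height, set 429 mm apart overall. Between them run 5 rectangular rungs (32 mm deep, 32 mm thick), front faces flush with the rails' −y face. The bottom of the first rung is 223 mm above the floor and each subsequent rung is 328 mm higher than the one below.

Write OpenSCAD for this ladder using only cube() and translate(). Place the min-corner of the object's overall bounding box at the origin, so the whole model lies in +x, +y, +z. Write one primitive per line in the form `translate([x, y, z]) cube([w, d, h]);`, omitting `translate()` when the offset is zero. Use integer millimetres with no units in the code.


cube([45, 32, 1789]);
translate([384, 0, 0]) cube([45, 32, 1789]);
translate([45, 0, 223]) cube([339, 32, 32]);
translate([45, 0, 551]) cube([339, 32, 32]);
translate([45, 0, 879]) cube([339, 32, 32]);
translate([45, 0, 1207]) cube([339, 32, 32]);
translate([45, 0, 1535]) cube([339, 32, 32]);


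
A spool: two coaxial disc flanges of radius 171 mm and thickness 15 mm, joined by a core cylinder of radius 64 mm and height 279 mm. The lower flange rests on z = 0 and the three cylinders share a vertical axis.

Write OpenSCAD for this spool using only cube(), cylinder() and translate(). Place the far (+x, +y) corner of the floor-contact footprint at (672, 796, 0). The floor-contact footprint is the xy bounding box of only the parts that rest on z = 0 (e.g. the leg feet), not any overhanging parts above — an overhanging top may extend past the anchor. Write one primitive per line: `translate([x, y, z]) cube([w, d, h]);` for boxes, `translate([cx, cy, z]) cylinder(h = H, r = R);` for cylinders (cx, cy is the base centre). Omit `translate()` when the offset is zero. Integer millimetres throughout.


translate([501, 625, 0]) cylinder(h = 15, r = 171);
translate([501, 625, 15]) cylinder(h = 279, r = 64);
translate([501, 625, 294]) cylinder(h = 15, r = 171);


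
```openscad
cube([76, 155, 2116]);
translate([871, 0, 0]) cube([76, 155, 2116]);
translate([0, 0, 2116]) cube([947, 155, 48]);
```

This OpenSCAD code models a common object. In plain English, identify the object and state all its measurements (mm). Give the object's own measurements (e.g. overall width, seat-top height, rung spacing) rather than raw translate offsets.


A door frame. The clear opening is 795 mm wide and 2116 mm high. Two 76 mm wide jambs, 155 mm deep, stand either side of the opening from the floor to the top of the opening. A 48 mm thick head sits across the top of both jambs, spanning the full outside width of the frame.


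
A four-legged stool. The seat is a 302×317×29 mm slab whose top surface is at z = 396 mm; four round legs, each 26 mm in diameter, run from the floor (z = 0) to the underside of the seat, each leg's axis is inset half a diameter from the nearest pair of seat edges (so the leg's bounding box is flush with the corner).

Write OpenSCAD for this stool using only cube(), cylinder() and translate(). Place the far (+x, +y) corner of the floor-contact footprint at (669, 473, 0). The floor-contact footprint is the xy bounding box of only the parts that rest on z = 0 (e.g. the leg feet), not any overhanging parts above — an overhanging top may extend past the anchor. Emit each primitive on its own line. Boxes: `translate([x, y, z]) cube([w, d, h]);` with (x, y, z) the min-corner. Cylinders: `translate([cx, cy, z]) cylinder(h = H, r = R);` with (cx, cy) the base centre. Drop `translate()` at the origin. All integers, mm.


translate([367, 156, 367]) cube([302, 317, 29]);
translate([380, 169, 0]) cylinder(h = 367, r = 13);
translate([656, 169, 0]) cylinder(h = 367, r = 13);
translate([380, 460, 0]) cylinder(h = 367, r = 13);
translate([656, 460, 0]) cylinder(h = 367, r = 13);


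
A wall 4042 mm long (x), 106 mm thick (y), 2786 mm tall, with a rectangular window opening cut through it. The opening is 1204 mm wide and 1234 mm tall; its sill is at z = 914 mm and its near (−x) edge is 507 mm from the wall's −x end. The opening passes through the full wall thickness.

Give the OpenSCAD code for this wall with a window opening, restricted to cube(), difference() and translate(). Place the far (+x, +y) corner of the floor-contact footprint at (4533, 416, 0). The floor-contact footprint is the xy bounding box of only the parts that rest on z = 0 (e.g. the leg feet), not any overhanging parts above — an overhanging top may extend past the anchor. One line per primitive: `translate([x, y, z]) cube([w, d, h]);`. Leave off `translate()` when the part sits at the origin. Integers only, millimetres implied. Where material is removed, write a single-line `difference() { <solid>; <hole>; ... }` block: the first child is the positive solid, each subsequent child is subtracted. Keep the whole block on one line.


difference() { translate([491, 310, 0]) cube([4042, 106, 2786]); translate([998, 310, 914]) cube([1204, 106, 1234]); }


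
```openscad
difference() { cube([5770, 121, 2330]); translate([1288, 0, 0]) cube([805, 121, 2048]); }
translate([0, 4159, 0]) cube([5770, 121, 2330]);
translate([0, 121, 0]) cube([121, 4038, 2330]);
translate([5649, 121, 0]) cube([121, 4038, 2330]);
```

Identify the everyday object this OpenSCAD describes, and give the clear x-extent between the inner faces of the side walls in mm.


A single room. The interior width is 5528 mm.

Four walls enclosing a rectangle with a door in the front wall — a room. Outside width 5770 minus two 121 mm walls gives 5528 mm.


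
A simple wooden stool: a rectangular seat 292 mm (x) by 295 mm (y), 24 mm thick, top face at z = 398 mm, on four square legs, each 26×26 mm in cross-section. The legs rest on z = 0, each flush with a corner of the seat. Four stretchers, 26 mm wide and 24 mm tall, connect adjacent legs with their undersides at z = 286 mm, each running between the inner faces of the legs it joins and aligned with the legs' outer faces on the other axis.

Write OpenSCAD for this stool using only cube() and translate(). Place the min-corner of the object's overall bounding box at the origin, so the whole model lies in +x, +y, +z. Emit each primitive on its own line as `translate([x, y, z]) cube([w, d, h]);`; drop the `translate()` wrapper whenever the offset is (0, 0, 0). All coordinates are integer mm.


translate([0, 0, 374]) cube([292, 295, 24]);
cube([26, 26, 374]);
translate([266, 0, 0]) cube([26, 26, 374]);
translate([0, 269, 0]) cube([26, 26, 374]);
translate([266, 269, 0]) cube([26, 26, 374]);
translate([26, 0, 286]) cube([240, 26, 24]);
translate([26, 269, 286]) cube([240, 26, 24]);
translate([0, 26, 286]) cube([26, 243, 24]);
translate([266, 26, 286]) cube([26, 243, 24]);


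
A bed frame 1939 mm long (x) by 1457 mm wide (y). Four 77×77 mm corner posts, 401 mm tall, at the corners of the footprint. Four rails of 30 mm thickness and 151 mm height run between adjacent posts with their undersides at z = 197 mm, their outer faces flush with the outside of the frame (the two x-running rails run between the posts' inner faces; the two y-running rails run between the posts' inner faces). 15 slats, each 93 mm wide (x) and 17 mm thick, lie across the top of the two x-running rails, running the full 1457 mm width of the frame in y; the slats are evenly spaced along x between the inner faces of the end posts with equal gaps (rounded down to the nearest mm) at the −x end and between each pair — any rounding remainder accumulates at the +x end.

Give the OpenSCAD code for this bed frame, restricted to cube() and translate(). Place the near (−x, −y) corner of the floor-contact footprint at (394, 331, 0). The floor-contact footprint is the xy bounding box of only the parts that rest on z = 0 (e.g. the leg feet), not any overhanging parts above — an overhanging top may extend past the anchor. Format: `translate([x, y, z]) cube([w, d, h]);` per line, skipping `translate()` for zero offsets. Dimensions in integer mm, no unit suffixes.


translate([394, 331, 0]) cube([77, 77, 401]);
translate([394, 1711, 0]) cube([77, 77, 401]);
translate([2256, 331, 0]) cube([77, 77, 401]);
translate([2256, 1711, 0]) cube([77, 77, 401]);
translate([471, 331, 197]) cube([1785, 30, 151]);
translate([471, 1758, 197]) cube([1785, 30, 151]);
translate([394, 408, 197]) cube([30, 1303, 151]);
translate([2303, 408, 197]) cube([30, 1303, 151]);
translate([495, 331, 348]) cube([93, 1457, 17]);
translate([612, 331, 348]) cube([93, 1457, 17]);
translate([729, 331, 348]) cube([93, 1457, 17]);
translate([846, 331, 348]) cube([93, 1457, 17]);
translate([963, 331, 348]) cube([93, 1457, 17]);
translate([1080, 331, 348]) cube([93, 1457, 17]);
translate([1197, 331, 348]) cube([93, 1457, 17]);
translate([1314, 331, 348]) cube([93, 1457, 17]);
translate([1431, 331, 348]) cube([93, 1457, 17]);
translate([1548, 331, 348]) cube([93, 1457, 17]);
translate([1665, 331, 348]) cube([93, 1457, 17]);
translate([1782, 331, 348]) cube([93, 1457, 17]);
translate([1899, 331, 348]) cube([93, 1457, 17]);
translate([2016, 331, 348]) cube([93, 1457, 17]);
translate([2133, 331, 348]) cube([93, 1457, 17]);
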